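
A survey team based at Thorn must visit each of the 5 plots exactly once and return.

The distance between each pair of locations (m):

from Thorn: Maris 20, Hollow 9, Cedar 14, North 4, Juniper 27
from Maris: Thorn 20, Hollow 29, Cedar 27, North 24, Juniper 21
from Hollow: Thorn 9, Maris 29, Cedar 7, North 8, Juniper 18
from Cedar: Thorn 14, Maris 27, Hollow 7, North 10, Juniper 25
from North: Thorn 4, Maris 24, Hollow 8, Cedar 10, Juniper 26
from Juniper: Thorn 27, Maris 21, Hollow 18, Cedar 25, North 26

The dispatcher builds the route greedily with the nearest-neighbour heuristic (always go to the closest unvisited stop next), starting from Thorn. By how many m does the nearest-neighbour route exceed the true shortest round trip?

Excess over optimum: 5 m.

From Thorn: North=4, Hollow=9, Cedar=14, Maris=20, Juniper=27 → choose North (4).
From North: Hollow=8, Cedar=10, Maris=24, Juniper=26 → choose Hollow (8).
From Hollow: Cedar=7, Juniper=18, Maris=29 → choose Cedar (7).
From Cedar: Juniper=25, Maris=27 → choose Juniper (25).
From Juniper: Maris=21 → choose Maris (21).
NN route Thorn → North → Hollow → Cedar → Juniper → Maris → Thorn costs 85.
Optimal: Thorn → Maris → Juniper → Hollow → Cedar → North → Thorn costs 80 (by enumerating all 60 distinct tours).
Excess = 85 − 80 = 5.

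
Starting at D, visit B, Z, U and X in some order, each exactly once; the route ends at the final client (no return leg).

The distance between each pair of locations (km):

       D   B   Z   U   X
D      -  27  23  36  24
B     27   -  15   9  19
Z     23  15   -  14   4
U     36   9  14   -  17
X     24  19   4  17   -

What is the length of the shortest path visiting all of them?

Shortest open route: 51 km.

There are 4! = 24 possible orderings.
D - B - Z - U - X: 27+15+14+17 = 73
D - B - Z - X - U: 27+15+4+17 = 63
D - B - U - Z - X: 27+9+14+4 = 54
D - B - U - X - Z: 27+9+17+4 = 57
D - B - X - Z - U: 27+19+4+14 = 64
D - B - X - U - Z: 27+19+17+14 = 77
D - Z - B - U - X: 23+15+9+17 = 64
D - Z - B - X - U: 23+15+19+17 = 74
D - Z - U - B - X: 23+14+9+19 = 65
D - Z - U - X - B: 23+14+17+19 = 73
D - Z - X - B - U: 23+4+19+9 = 55
D - Z - X - U - B: 23+4+17+9 = 53
D - U - B - Z - X: 36+9+15+4 = 64
D - U - B - X - Z: 36+9+19+4 = 68
… (10 more)
D - X - Z - U - B: 24+4+14+9 = 51  ← best
The minimum is 51.
One shortest path: D → X → Z → U → B.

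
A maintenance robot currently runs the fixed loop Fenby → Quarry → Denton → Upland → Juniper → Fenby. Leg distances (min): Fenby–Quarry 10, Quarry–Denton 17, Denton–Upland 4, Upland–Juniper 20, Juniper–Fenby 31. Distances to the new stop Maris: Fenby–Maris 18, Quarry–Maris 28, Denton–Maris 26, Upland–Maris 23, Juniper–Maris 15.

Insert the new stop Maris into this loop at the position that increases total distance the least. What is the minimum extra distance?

Minimum extra distance: 2 min, inserting Maris between Juniper and Fenby.

Insertion cost between consecutive stops i–j is d(i,Maris) + d(Maris,j) − d(i,j):
  between Fenby and Quarry: 18 + 28 − 10 = 36
  between Quarry and Denton: 28 + 26 − 17 = 37
  between Denton and Upland: 26 + 23 − 4 = 45
  between Upland and Juniper: 23 + 15 − 20 = 18
  between Juniper and Fenby: 15 + 18 − 31 = 2
Cheapest insertion is between Juniper and Fenby, adding 2.
New total = 82 + 2 = 84.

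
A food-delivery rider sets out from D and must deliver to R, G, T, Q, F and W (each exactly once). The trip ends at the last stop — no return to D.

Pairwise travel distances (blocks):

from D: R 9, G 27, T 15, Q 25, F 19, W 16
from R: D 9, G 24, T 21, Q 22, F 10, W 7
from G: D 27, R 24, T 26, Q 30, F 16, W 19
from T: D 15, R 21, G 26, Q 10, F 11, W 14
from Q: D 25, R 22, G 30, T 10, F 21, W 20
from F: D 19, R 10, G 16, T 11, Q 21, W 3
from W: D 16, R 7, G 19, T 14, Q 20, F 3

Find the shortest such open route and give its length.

Minimum one-way distance = 70 blocks.

There are 6! = 720 possible orderings.
D→R→G→T→Q→F→W: 9+24+26+10+21+3 = 93
D→R→G→T→Q→W→F: 9+24+26+10+20+3 = 92
D→R→G→T→F→Q→W: 9+24+26+11+21+20 = 111
D→R→G→T→F→W→Q: 9+24+26+11+3+20 = 93
D→R→G→T→W→Q→F: 9+24+26+14+20+21 = 114
D→R→G→T→W→F→Q: 9+24+26+14+3+21 = 97
D→R→G→Q→T→F→W: 9+24+30+10+11+3 = 87
D→R→G→Q→T→W→F: 9+24+30+10+14+3 = 90
… (712 more)
D→R→W→F→T→Q→G: 9+7+3+11+10+30 = 70  ← best
The minimum is 70.
One shortest path: D → R → W → F → T → Q → G.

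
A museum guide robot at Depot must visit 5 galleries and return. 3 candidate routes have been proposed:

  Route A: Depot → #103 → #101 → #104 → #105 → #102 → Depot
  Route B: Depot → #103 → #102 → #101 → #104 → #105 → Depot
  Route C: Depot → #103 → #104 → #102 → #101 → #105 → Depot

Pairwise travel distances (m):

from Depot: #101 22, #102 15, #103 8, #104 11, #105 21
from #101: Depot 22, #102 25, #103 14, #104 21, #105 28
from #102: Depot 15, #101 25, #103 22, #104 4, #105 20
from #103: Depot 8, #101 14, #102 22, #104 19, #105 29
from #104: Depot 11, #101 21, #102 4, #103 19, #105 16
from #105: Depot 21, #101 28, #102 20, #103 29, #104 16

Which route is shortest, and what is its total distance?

Route A: 8 + 14 + 21 + 16 + 20 + 15 = 94
Route B: 8 + 22 + 25 + 21 + 16 + 21 = 113
Route C: 8 + 19 + 4 + 25 + 28 + 21 = 105

Shortest is Route A, total 94 m.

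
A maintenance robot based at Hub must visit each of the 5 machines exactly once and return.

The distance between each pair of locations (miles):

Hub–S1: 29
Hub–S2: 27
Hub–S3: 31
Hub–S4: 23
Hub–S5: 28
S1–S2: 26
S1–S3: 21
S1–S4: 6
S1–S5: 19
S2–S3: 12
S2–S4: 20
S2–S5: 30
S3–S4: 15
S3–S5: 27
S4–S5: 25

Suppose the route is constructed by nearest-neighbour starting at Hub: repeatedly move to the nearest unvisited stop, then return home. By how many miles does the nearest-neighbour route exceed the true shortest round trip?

7 miles longer than the optimal tour.

From Hub: S4=23, S2=27, S5=28, S1=29, S3=31 → choose S4 (23).
From S4: S1=6, S3=15, S2=20, S5=25 → choose S1 (6).
From S1: S5=19, S3=21, S2=26 → choose S5 (19).
From S5: S3=27, S2=30 → choose S3 (27).
From S3: S2=12 → choose S2 (12).
NN route Hub → S4 → S1 → S5 → S3 → S2 → Hub costs 114.
Optimal: Hub → S2 → S3 → S4 → S1 → S5 → Hub costs 107 (by enumerating all 60 distinct tours).
Excess = 114 − 107 = 7.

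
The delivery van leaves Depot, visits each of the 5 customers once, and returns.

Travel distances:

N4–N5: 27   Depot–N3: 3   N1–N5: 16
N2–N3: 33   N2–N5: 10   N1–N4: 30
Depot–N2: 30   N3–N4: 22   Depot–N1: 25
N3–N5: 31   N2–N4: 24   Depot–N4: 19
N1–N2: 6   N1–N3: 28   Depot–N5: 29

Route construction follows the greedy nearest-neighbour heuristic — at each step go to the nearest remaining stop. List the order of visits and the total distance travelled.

Total distance 100 via the nearest-neighbour route Depot → N3 → N4 → N2 → N1 → N5 → Depot.

From Depot: distances to unvisited — N3=3, N4=19, N1=25, N5=29, N2=30. Nearest is N3 (3).
From N3: distances to unvisited — N4=22, N1=28, N5=31, N2=33. Nearest is N4 (22).
From N4: distances to unvisited — N2=24, N5=27, N1=30. Nearest is N2 (24).
From N2: distances to unvisited — N1=6, N5=10. Nearest is N1 (6).
From N1: distances to unvisited — N5=16. Nearest is N5 (16).
Return N5→Depot: 29.
Total = 3 + 22 + 24 + 6 + 16 + 29 = 100.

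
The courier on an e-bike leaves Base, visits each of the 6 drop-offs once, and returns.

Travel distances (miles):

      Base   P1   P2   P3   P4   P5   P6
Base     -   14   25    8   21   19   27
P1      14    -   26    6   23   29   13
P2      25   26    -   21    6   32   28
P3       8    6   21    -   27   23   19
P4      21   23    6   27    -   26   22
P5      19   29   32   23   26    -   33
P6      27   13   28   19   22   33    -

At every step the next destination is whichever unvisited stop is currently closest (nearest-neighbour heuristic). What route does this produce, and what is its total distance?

From Base: distances to unvisited — P3=8, P1=14, P5=19, P4=21, P2=25, P6=27. Nearest is P3 (8).
From P3: distances to unvisited — P1=6, P6=19, P2=21, P5=23, P4=27. Nearest is P1 (6).
From P1: distances to unvisited — P6=13, P4=23, P2=26, P5=29. Nearest is P6 (13).
From P6: distances to unvisited — P4=22, P2=28, P5=33. Nearest is P4 (22).
From P4: distances to unvisited — P2=6, P5=26. Nearest is P2 (6).
From P2: distances to unvisited — P5=32. Nearest is P5 (32).
Return P5→Base: 19.
Total = 8 + 6 + 13 + 22 + 6 + 32 + 19 = 106.

106 miles along Base → P3 → P1 → P6 → P4 → P2 → P5 → Base.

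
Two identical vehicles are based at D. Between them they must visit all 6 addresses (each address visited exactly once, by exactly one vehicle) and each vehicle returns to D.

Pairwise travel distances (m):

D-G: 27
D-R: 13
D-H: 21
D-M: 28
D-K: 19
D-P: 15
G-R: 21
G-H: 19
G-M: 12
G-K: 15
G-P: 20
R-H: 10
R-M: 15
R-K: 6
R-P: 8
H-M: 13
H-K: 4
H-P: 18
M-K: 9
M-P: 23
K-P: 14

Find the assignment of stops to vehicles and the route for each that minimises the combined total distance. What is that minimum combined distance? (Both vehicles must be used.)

Minimum combined distance: 105 m.

Try each way of splitting the stops between the two vehicles (each non-empty) and, for each split, find the best tour for each vehicle:
  {G} + {R, H, M, K, P}: 54 + 72 = 126
  {R} + {G, H, M, K, P}: 26 + 81 = 107
  {G, R} + {H, M, K, P}: 61 + 72 = 133
  {H} + {G, R, M, K, P}: 42 + 75 = 117
  {G, H} + {R, M, K, P}: 67 + 66 = 133
  {R, H} + {G, M, K, P}: 44 + 75 = 119
  … (31 splits in total)
  {G, R, H, M, K} + {P}: 75 + 30 = 105  ← best
Best: vehicle 1 D → G → M → H → K → R → D = 75; vehicle 2 D → P → D = 30; combined 105.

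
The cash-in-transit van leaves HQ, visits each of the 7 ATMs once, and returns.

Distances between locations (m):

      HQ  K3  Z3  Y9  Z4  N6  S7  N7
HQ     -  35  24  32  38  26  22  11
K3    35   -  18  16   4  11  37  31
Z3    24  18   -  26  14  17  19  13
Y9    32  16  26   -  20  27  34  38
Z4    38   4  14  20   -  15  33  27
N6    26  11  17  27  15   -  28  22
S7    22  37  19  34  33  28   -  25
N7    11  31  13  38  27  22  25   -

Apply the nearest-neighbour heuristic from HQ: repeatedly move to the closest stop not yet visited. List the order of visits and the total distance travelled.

At HQ the remaining stops are N7 11, S7 22, Z3 24, N6 26, Y9 32, K3 35, Z4 38; go to N7.
At N7 the remaining stops are Z3 13, N6 22, S7 25, Z4 27, K3 31, Y9 38; go to Z3.
At Z3 the remaining stops are Z4 14, N6 17, K3 18, S7 19, Y9 26; go to Z4.
At Z4 the remaining stops are K3 4, N6 15, Y9 20, S7 33; go to K3.
At K3 the remaining stops are N6 11, Y9 16, S7 37; go to N6.
At N6 the remaining stops are Y9 27, S7 28; go to Y9.
At Y9 the remaining stops are S7 34; go to S7.
Return S7→HQ: 22.
Total = 11 + 13 + 14 + 4 + 11 + 27 + 34 + 22 = 136.

Total distance 136 m via the nearest-neighbour route HQ → N7 → Z3 → Z4 → K3 → N6 → Y9 → S7 → HQ.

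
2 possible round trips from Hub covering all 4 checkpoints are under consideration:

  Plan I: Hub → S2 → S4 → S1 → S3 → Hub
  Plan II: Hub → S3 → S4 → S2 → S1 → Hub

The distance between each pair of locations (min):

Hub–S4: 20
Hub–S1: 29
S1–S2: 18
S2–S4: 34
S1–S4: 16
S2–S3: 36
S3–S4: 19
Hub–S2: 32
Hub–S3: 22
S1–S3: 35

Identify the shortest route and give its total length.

Plan I: 32 + 34 + 16 + 35 + 22 = 139
Plan II: 22 + 19 + 34 + 18 + 29 = 122

122 min — Plan II is the shortest.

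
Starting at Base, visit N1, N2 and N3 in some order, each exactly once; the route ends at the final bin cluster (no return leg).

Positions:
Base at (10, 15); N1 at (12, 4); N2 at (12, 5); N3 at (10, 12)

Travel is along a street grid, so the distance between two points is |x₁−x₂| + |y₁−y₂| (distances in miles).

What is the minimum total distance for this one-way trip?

There are 3! = 6 possible orderings.
Base - N1 - N2 - N3: 13+1+9 = 23
Base - N1 - N3 - N2: 13+10+9 = 32
Base - N2 - N1 - N3: 12+1+10 = 23
Base - N2 - N3 - N1: 12+9+10 = 31
Base - N3 - N1 - N2: 3+10+1 = 14
Base - N3 - N2 - N1: 3+9+1 = 13
The minimum is 13.
One shortest path: Base → N3 → N2 → N1.

Shortest open route: 13 miles.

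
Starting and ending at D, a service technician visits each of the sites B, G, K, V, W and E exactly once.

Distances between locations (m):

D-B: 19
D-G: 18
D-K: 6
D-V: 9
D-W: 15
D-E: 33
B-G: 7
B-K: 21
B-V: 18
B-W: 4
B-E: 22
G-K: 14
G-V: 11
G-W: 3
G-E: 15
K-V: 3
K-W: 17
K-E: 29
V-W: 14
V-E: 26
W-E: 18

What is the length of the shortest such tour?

There are 360 distinct closed tours to check (reversals are equivalent).
D→B→G→K→V→W→E→D: 19+7+14+3+14+18+33 = 108
D→B→G→K→V→E→W→D: 19+7+14+3+26+18+15 = 102
D→B→G→K→W→V→E→D: 19+7+14+17+14+26+33 = 130
D→B→G→K→W→E→V→D: 19+7+14+17+18+26+9 = 110
D→B→G→K→E→V→W→D: 19+7+14+29+26+14+15 = 124
D→B→G→K→E→W→V→D: 19+7+14+29+18+14+9 = 110
D→B→G→V→K→W→E→D: 19+7+11+3+17+18+33 = 108
D→B→G→V→K→E→W→D: 19+7+11+3+29+18+15 = 102
… (352 more)
D→B→W→G→E→V→K→D: 19+4+3+15+26+3+6 = 76  ← best
The minimum is 76.
One optimal route: D → B → W → G → E → V → K → D (or its reverse).

Minimum total distance: 76 m.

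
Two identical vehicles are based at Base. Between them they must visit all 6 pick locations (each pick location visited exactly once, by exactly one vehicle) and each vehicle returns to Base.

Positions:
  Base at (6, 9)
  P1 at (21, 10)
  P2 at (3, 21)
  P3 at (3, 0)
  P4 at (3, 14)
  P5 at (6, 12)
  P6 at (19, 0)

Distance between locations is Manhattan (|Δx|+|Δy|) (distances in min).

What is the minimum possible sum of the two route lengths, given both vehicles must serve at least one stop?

Minimum combined distance: 86 min.

Try each way of splitting the stops between the two vehicles (each non-empty) and, for each split, find the best tour for each vehicle:
  {P1} + {P2, P3, P4, P5, P6}: 32 + 74 = 106
  {P2} + {P1, P3, P4, P5, P6}: 30 + 66 = 96
  {P1, P2} + {P3, P4, P5, P6}: 60 + 60 = 120
  {P3} + {P1, P2, P4, P5, P6}: 24 + 78 = 102
  {P1, P3} + {P2, P4, P5, P6}: 56 + 74 = 130
  {P2, P3} + {P1, P4, P5, P6}: 48 + 64 = 112
  … (31 splits in total)
  {P5} + {P1, P2, P3, P4, P6}: 6 + 80 = 86  ← best
Best: vehicle 1 Base → P5 → Base = 6; vehicle 2 Base → P1 → P6 → P3 → P2 → P4 → Base = 80; combined 86.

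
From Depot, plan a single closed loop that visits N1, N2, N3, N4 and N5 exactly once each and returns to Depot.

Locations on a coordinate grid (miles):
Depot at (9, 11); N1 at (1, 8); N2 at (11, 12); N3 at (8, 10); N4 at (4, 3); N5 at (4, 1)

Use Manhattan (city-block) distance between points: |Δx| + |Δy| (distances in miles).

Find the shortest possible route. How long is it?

Depot→N1→N2→N3→N4→N5→Depot: 11+14+5+11+2+15 = 58
Depot→N1→N2→N3→N5→N4→Depot: 11+14+5+13+2+13 = 58
Depot→N1→N2→N4→N3→N5→Depot: 11+14+16+11+13+15 = 80
Depot→N1→N2→N4→N5→N3→Depot: 11+14+16+2+13+2 = 58
Depot→N1→N2→N5→N3→N4→Depot: 11+14+18+13+11+13 = 80
Depot→N1→N2→N5→N4→N3→Depot: 11+14+18+2+11+2 = 58
Depot→N1→N3→N2→N4→N5→Depot: 11+9+5+16+2+15 = 58
Depot→N1→N3→N2→N5→N4→Depot: 11+9+5+18+2+13 = 58
Depot→N1→N3→N4→N2→N5→Depot: 11+9+11+16+18+15 = 80
Depot→N1→N3→N4→N5→N2→Depot: 11+9+11+2+18+3 = 54
Depot→N1→N3→N5→N2→N4→Depot: 11+9+13+18+16+13 = 80
Depot→N1→N3→N5→N4→N2→Depot: 11+9+13+2+16+3 = 54
Depot→N1→N4→N2→N3→N5→Depot: 11+8+16+5+13+15 = 68
Depot→N1→N4→N2→N5→N3→Depot: 11+8+16+18+13+2 = 68
… (46 more)
Depot→N1→N4→N5→N3→N2→Depot: 11+8+2+13+5+3 = 42  ← best
The minimum is 42.
One optimal route: Depot → N1 → N4 → N5 → N3 → N2 → Depot (or its reverse).

Shortest round trip = 42 miles.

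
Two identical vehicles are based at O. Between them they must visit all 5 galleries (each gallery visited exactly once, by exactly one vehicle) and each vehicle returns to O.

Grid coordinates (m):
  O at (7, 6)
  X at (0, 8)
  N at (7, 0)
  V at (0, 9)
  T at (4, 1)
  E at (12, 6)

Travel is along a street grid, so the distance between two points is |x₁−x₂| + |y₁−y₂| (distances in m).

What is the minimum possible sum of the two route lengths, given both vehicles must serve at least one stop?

There are 2^4 − 1 = 15 ways to divide the 5 stops into two non-empty groups. For each, the best each vehicle can do is its own shortest tour through its group:
  {X} + {N, V, T, E}: 18 + 42 = 60
  {N} + {X, V, T, E}: 12 + 40 = 52
  {X, N} + {V, T, E}: 30 + 40 = 70
  {V} + {X, N, T, E}: 20 + 40 = 60
  {X, V} + {N, T, E}: 20 + 28 = 48
  {N, V} + {X, T, E}: 32 + 38 = 70
  … (15 splits in total)
  {X, N, V, T} + {E}: 32 + 10 = 42  ← best
Best: vehicle 1 O → X → V → T → N → O = 32; vehicle 2 O → E → O = 10; combined 42.

42 m — the smallest possible combined total.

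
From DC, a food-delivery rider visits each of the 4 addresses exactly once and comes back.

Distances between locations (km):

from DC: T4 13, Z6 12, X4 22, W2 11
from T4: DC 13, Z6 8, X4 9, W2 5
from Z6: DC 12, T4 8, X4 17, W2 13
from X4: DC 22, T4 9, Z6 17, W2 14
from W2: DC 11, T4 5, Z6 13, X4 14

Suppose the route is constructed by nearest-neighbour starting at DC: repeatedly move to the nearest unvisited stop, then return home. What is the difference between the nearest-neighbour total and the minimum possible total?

The nearest-neighbour route is 9 km longer than optimal.

DC: W2=11, Z6=12, T4=13, X4=22 ⇒ W2
W2: T4=5, Z6=13, X4=14 ⇒ T4
T4: Z6=8, X4=9 ⇒ Z6
Z6: X4=17 ⇒ X4
NN route DC → W2 → T4 → Z6 → X4 → DC costs 63.
Optimal: DC → Z6 → T4 → X4 → W2 → DC costs 54 (by enumerating all 12 distinct tours).
Excess = 63 − 54 = 9.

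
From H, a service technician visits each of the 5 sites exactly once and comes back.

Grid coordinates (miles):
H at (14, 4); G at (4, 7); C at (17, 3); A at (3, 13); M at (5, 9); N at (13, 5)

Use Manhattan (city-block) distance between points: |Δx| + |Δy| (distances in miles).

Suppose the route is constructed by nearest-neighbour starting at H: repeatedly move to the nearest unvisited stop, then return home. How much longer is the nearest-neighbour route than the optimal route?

H: N=2, C=4, G=13, M=14, A=20 ⇒ N
N: C=6, G=11, M=12, A=18 ⇒ C
C: G=17, M=18, A=24 ⇒ G
G: M=3, A=7 ⇒ M
M: A=6 ⇒ A
NN route H → N → C → G → M → A → H costs 54.
Optimal: H → G → A → M → N → C → H costs 48 (by enumerating all 60 distinct tours).
Excess = 54 − 48 = 6.

6 miles longer than the optimal tour.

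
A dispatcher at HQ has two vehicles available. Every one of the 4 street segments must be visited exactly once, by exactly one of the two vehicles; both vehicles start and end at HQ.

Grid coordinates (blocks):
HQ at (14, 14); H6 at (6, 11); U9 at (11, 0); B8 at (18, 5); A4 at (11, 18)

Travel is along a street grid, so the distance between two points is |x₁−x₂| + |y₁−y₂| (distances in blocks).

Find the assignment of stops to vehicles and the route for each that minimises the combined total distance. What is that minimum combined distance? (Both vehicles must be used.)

Check every non-empty split of the stops between the two vehicles; for each half take its own optimal tour:
  {H6} + {U9, B8, A4}: 22 + 50 = 72
  {U9} + {H6, B8, A4}: 34 + 50 = 84
  {H6, U9} + {B8, A4}: 44 + 40 = 84
  {B8} + {H6, U9, A4}: 26 + 52 = 78
  {H6, B8} + {U9, A4}: 42 + 42 = 84
  {U9, B8} + {H6, A4}: 42 + 30 = 72
  … (7 splits in total)
  {H6, U9, B8} + {A4}: 52 + 14 = 66  ← best
Best: vehicle 1 HQ → H6 → U9 → B8 → HQ = 52; vehicle 2 HQ → A4 → HQ = 14; combined 66.

Minimum combined distance: 66 blocks.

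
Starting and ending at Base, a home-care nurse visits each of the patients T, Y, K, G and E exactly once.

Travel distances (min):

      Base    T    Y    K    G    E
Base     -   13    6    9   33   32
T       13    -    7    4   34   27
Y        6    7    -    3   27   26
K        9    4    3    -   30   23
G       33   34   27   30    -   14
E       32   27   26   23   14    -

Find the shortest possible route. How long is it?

With 5 stops there are 5!/2 = 60 distinct round trips (a route and its reverse cost the same).
Base - T - Y - K - G - E - Base: 13+7+3+30+14+32 = 99
Base - T - Y - K - E - G - Base: 13+7+3+23+14+33 = 93
Base - T - Y - G - K - E - Base: 13+7+27+30+23+32 = 132
Base - T - Y - G - E - K - Base: 13+7+27+14+23+9 = 93
Base - T - Y - E - K - G - Base: 13+7+26+23+30+33 = 132
Base - T - Y - E - G - K - Base: 13+7+26+14+30+9 = 99
Base - T - K - Y - G - E - Base: 13+4+3+27+14+32 = 93
Base - T - K - Y - E - G - Base: 13+4+3+26+14+33 = 93
Base - T - K - G - Y - E - Base: 13+4+30+27+26+32 = 132
Base - T - K - G - E - Y - Base: 13+4+30+14+26+6 = 93
Base - T - K - E - Y - G - Base: 13+4+23+26+27+33 = 126
Base - T - K - E - G - Y - Base: 13+4+23+14+27+6 = 87
Base - T - G - Y - K - E - Base: 13+34+27+3+23+32 = 132
Base - T - G - Y - E - K - Base: 13+34+27+26+23+9 = 132
… (46 more)
The minimum is 87.
One optimal route: Base → T → K → E → G → Y → Base (or its reverse).

Shortest round trip = 87 min.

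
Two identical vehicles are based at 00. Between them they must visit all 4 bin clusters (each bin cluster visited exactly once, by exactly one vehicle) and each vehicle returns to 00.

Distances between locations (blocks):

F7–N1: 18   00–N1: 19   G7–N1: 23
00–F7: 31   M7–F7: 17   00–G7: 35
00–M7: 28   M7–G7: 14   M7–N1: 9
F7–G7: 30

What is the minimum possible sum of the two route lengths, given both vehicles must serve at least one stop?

Check every non-empty split of the stops between the two vehicles; for each half take its own optimal tour:
  {M7} + {F7, G7, N1}: 56 + 102 = 158
  {F7} + {M7, G7, N1}: 62 + 77 = 139
  {M7, F7} + {G7, N1}: 76 + 77 = 153
  {G7} + {M7, F7, N1}: 70 + 76 = 146
  {M7, G7} + {F7, N1}: 77 + 68 = 145
  {F7, G7} + {M7, N1}: 96 + 56 = 152
  … (7 splits in total)
  {M7, F7, G7} + {N1}: 97 + 38 = 135  ← best
Best: vehicle 1 00 → F7 → M7 → G7 → 00 = 97; vehicle 2 00 → N1 → 00 = 38; combined 135.

135 blocks — the smallest possible combined total.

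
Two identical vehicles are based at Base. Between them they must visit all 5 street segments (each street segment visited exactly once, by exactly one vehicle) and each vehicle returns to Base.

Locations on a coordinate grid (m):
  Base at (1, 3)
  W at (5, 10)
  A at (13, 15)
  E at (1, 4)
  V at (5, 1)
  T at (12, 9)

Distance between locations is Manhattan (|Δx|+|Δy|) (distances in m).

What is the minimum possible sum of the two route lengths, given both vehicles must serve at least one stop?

Try each way of splitting the stops between the two vehicles (each non-empty) and, for each split, find the best tour for each vehicle:
  {W} + {A, E, V, T}: 22 + 52 = 74
  {A} + {W, E, V, T}: 48 + 40 = 88
  {W, A} + {E, V, T}: 48 + 38 = 86
  {E} + {W, A, V, T}: 2 + 52 = 54
  {W, E} + {A, V, T}: 22 + 52 = 74
  {A, E} + {W, V, T}: 48 + 40 = 88
  … (15 splits in total)
Best: vehicle 1 Base → E → Base = 2; vehicle 2 Base → W → A → T → V → Base = 52; combined 54.

54 m — the smallest possible combined total.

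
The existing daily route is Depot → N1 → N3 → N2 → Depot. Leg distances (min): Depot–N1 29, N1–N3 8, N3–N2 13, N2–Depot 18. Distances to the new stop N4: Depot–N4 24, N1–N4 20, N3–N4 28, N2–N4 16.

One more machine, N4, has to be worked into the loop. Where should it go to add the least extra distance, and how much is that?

Insertion cost between consecutive stops i–j is d(i,N4) + d(N4,j) − d(i,j):
  between Depot and N1: 24 + 20 − 29 = 15
  between N1 and N3: 20 + 28 − 8 = 40
  between N3 and N2: 28 + 16 − 13 = 31
  between N2 and Depot: 16 + 24 − 18 = 22
Cheapest insertion is between Depot and N1, adding 15.
New total = 68 + 15 = 83.

Adding 15 min by placing N4 on the Depot–N1 leg.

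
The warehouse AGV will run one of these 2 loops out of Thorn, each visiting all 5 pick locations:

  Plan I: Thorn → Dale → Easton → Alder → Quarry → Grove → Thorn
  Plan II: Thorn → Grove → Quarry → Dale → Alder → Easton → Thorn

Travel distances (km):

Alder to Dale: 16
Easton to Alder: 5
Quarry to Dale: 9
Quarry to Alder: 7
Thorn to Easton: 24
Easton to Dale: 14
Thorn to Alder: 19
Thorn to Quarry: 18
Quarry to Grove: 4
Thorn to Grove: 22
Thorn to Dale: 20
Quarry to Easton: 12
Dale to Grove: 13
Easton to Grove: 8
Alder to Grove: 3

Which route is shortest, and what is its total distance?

72 km — Plan I is the shortest.

Plan I: 20 + 14 + 5 + 7 + 4 + 22 = 72
Plan II: 22 + 4 + 9 + 16 + 5 + 24 = 80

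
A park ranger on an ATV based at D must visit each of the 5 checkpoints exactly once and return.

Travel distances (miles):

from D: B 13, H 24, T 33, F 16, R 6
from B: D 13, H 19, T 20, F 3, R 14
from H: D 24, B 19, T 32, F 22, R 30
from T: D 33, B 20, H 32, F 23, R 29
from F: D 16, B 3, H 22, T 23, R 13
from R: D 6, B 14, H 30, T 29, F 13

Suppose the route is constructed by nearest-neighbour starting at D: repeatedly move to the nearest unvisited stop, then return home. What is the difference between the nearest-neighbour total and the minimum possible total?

The nearest-neighbour route is 8 miles longer than optimal.

D: R=6, B=13, F=16, H=24, T=33 ⇒ R
R: F=13, B=14, T=29, H=30 ⇒ F
F: B=3, H=22, T=23 ⇒ B
B: H=19, T=20 ⇒ H
H: T=32 ⇒ T
NN route D → R → F → B → H → T → D costs 106.
Optimal: D → H → T → B → F → R → D costs 98 (by enumerating all 60 distinct tours).
Excess = 106 − 98 = 8.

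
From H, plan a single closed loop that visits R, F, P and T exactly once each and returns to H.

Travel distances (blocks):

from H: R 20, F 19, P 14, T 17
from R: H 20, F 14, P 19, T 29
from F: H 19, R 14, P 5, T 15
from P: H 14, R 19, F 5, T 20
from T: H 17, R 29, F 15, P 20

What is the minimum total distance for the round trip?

H-R-F-P-T-H: 20+14+5+20+17 = 76
H-R-F-T-P-H: 20+14+15+20+14 = 83
H-R-P-F-T-H: 20+19+5+15+17 = 76
H-R-P-T-F-H: 20+19+20+15+19 = 93
H-R-T-F-P-H: 20+29+15+5+14 = 83
H-R-T-P-F-H: 20+29+20+5+19 = 93
H-F-R-P-T-H: 19+14+19+20+17 = 89
H-F-R-T-P-H: 19+14+29+20+14 = 96
H-F-P-R-T-H: 19+5+19+29+17 = 89
H-F-T-R-P-H: 19+15+29+19+14 = 96
H-P-R-F-T-H: 14+19+14+15+17 = 79
H-P-F-R-T-H: 14+5+14+29+17 = 79
The minimum is 76.
One optimal route: H → R → F → P → T → H (or its reverse).

76 blocks — the shortest possible round trip.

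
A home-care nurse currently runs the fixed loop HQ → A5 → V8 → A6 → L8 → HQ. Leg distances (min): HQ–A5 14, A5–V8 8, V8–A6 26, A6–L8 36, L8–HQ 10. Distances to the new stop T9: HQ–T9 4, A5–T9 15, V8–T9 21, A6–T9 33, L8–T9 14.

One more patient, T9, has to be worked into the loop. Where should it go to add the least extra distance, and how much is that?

Insertion cost between consecutive stops i–j is d(i,T9) + d(T9,j) − d(i,j):
  between HQ and A5: 4 + 15 − 14 = 5
  between A5 and V8: 15 + 21 − 8 = 28
  between V8 and A6: 21 + 33 − 26 = 28
  between A6 and L8: 33 + 14 − 36 = 11
  between L8 and HQ: 14 + 4 − 10 = 8
Cheapest insertion is between HQ and A5, adding 5.
New total = 94 + 5 = 99.

Adding 5 min by placing T9 on the HQ–A5 leg.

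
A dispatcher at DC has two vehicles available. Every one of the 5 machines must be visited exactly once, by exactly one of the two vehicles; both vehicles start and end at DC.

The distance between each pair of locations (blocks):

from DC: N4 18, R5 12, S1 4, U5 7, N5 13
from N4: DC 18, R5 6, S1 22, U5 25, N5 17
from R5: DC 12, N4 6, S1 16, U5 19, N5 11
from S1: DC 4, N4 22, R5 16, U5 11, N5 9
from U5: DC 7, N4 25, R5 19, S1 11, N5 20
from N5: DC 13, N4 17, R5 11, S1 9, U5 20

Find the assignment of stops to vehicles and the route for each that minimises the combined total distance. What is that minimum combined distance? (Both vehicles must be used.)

Check every non-empty split of the stops between the two vehicles; for each half take its own optimal tour:
  {N4} + {R5, S1, U5, N5}: 36 + 50 = 86
  {R5} + {N4, S1, U5, N5}: 24 + 62 = 86
  {N4, R5} + {S1, U5, N5}: 36 + 40 = 76
  {S1} + {N4, R5, U5, N5}: 8 + 62 = 70
  {N4, S1} + {R5, U5, N5}: 44 + 50 = 94
  {R5, S1} + {N4, U5, N5}: 32 + 62 = 94
  … (15 splits in total)
  {U5} + {N4, R5, S1, N5}: 14 + 48 = 62  ← best
Best: vehicle 1 DC → U5 → DC = 14; vehicle 2 DC → N4 → R5 → N5 → S1 → DC = 48; combined 62.

62 blocks — the smallest possible combined total.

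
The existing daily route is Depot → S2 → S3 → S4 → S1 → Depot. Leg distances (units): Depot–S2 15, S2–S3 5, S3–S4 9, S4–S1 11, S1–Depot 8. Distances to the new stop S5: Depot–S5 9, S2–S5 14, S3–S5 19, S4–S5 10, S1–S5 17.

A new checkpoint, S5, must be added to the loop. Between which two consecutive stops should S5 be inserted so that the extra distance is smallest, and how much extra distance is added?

Insertion cost between consecutive stops i–j is d(i,S5) + d(S5,j) − d(i,j):
  between Depot and S2: 9 + 14 − 15 = 8
  between S2 and S3: 14 + 19 − 5 = 28
  between S3 and S4: 19 + 10 − 9 = 20
  between S4 and S1: 10 + 17 − 11 = 16
  between S1 and Depot: 17 + 9 − 8 = 18
Cheapest insertion is between Depot and S2, adding 8.
New total = 48 + 8 = 56.

Minimum extra distance: 8, inserting S5 between Depot and S2.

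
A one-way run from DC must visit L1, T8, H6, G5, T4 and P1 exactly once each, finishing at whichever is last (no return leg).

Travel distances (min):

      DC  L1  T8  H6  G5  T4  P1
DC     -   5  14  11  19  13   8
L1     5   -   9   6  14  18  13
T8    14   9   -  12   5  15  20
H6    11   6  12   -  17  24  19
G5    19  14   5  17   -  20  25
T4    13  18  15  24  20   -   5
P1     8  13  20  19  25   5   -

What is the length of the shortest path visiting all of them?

Minimum one-way distance = 53 min.

There are 6! = 720 possible orderings.
DC - L1 - T8 - H6 - G5 - T4 - P1: 5+9+12+17+20+5 = 68
DC - L1 - T8 - H6 - G5 - P1 - T4: 5+9+12+17+25+5 = 73
DC - L1 - T8 - H6 - T4 - G5 - P1: 5+9+12+24+20+25 = 95
DC - L1 - T8 - H6 - T4 - P1 - G5: 5+9+12+24+5+25 = 80
DC - L1 - T8 - H6 - P1 - G5 - T4: 5+9+12+19+25+20 = 90
DC - L1 - T8 - H6 - P1 - T4 - G5: 5+9+12+19+5+20 = 70
DC - L1 - T8 - G5 - H6 - T4 - P1: 5+9+5+17+24+5 = 65
DC - L1 - T8 - G5 - H6 - P1 - T4: 5+9+5+17+19+5 = 60
… (712 more)
DC - L1 - H6 - T8 - G5 - T4 - P1: 5+6+12+5+20+5 = 53  ← best
The minimum is 53.
One shortest path: DC → L1 → H6 → T8 → G5 → T4 → P1.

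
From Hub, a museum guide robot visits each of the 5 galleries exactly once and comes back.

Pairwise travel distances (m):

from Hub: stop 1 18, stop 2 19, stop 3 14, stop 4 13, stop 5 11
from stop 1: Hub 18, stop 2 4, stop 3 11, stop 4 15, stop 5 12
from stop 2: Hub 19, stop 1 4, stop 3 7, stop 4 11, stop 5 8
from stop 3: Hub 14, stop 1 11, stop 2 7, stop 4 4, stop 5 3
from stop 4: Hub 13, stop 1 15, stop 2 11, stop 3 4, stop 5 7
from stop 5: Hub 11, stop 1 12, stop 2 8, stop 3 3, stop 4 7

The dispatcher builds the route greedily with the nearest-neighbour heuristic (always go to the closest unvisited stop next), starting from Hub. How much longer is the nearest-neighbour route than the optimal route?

The nearest-neighbour route is 1 m longer than optimal.

From Hub: stop 5=11, stop 4=13, stop 3=14, stop 1=18, stop 2=19 → choose stop 5 (11).
From stop 5: stop 3=3, stop 4=7, stop 2=8, stop 1=12 → choose stop 3 (3).
From stop 3: stop 4=4, stop 2=7, stop 1=11 → choose stop 4 (4).
From stop 4: stop 2=11, stop 1=15 → choose stop 2 (11).
From stop 2: stop 1=4 → choose stop 1 (4).
NN route Hub → stop 5 → stop 3 → stop 4 → stop 2 → stop 1 → Hub costs 51.
Optimal: Hub → stop 1 → stop 2 → stop 5 → stop 3 → stop 4 → Hub costs 50 (by enumerating all 60 distinct tours).
Excess = 51 − 50 = 1.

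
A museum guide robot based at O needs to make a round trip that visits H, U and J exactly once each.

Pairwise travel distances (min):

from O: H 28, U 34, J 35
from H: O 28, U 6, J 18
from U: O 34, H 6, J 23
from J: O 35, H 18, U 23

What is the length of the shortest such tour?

With 3 stops there are 3!/2 = 3 distinct round trips (a route and its reverse cost the same).
O-H-U-J-O: 28+6+23+35 = 92
O-H-J-U-O: 28+18+23+34 = 103
O-U-H-J-O: 34+6+18+35 = 93
The minimum is 92.
One optimal route: O → H → U → J → O (or its reverse).

92 min — the shortest possible round trip.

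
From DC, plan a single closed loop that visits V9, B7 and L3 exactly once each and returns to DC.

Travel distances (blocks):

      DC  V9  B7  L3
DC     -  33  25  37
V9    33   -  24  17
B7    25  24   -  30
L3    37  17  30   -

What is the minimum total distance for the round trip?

Minimum total distance: 103 blocks.

DC→V9→B7→L3→DC: 33+24+30+37 = 124
DC→V9→L3→B7→DC: 33+17+30+25 = 105
DC→B7→V9→L3→DC: 25+24+17+37 = 103
The minimum is 103.
One optimal route: DC → B7 → V9 → L3 → DC (or its reverse).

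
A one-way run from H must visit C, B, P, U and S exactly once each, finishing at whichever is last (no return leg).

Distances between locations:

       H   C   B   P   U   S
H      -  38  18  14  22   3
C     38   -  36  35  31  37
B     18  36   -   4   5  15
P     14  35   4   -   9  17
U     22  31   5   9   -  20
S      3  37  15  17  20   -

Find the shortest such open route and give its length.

Shortest open route: 60.

There are 5! = 120 possible orderings.
H→C→B→P→U→S: 38+36+4+9+20 = 107
H→C→B→P→S→U: 38+36+4+17+20 = 115
H→C→B→U→P→S: 38+36+5+9+17 = 105
H→C→B→U→S→P: 38+36+5+20+17 = 116
H→C→B→S→P→U: 38+36+15+17+9 = 115
H→C→B→S→U→P: 38+36+15+20+9 = 118
H→C→P→B→U→S: 38+35+4+5+20 = 102
H→C→P→B→S→U: 38+35+4+15+20 = 112
H→C→P→U→B→S: 38+35+9+5+15 = 102
H→C→P→U→S→B: 38+35+9+20+15 = 117
H→C→P→S→B→U: 38+35+17+15+5 = 110
H→C→P→S→U→B: 38+35+17+20+5 = 115
H→C→U→B→P→S: 38+31+5+4+17 = 95
H→C→U→B→S→P: 38+31+5+15+17 = 106
… (106 more)
H→S→P→B→U→C: 3+17+4+5+31 = 60  ← best
The minimum is 60.
One shortest path: H → S → P → B → U → C.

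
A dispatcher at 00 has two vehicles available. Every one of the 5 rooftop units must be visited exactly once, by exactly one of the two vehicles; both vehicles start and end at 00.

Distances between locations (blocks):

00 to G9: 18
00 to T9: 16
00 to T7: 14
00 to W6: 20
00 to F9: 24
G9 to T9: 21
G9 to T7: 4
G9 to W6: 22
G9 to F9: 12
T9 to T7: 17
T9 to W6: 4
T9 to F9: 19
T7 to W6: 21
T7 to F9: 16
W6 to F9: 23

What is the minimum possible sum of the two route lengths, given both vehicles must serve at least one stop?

Check every non-empty split of the stops between the two vehicles; for each half take its own optimal tour:
  {G9} + {T9, T7, W6, F9}: 36 + 73 = 109
  {T9} + {G9, T7, W6, F9}: 32 + 73 = 105
  {G9, T9} + {T7, W6, F9}: 55 + 73 = 128
  {T7} + {G9, T9, W6, F9}: 28 + 73 = 101
  {G9, T7} + {T9, W6, F9}: 36 + 67 = 103
  {T9, T7} + {G9, W6, F9}: 47 + 73 = 120
  … (15 splits in total)
  {T9, W6} + {G9, T7, F9}: 40 + 54 = 94  ← best
Best: vehicle 1 00 → T9 → W6 → 00 = 40; vehicle 2 00 → T7 → G9 → F9 → 00 = 54; combined 94.

94 blocks — the smallest possible combined total.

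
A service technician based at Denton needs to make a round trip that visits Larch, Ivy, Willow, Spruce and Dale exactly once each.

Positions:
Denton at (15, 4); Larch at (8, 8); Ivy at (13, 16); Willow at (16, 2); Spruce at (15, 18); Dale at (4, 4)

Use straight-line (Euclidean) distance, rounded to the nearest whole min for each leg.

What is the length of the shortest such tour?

With 5 stops there are 5!/2 = 60 distinct round trips (a route and its reverse cost the same).
Denton - Larch - Ivy - Willow - Spruce - Dale - Denton: 8+9+14+16+18+11 = 76
Denton - Larch - Ivy - Willow - Dale - Spruce - Denton: 8+9+14+12+18+14 = 75
Denton - Larch - Ivy - Spruce - Willow - Dale - Denton: 8+9+3+16+12+11 = 59
Denton - Larch - Ivy - Spruce - Dale - Willow - Denton: 8+9+3+18+12+2 = 52
Denton - Larch - Ivy - Dale - Willow - Spruce - Denton: 8+9+15+12+16+14 = 74
Denton - Larch - Ivy - Dale - Spruce - Willow - Denton: 8+9+15+18+16+2 = 68
Denton - Larch - Willow - Ivy - Spruce - Dale - Denton: 8+10+14+3+18+11 = 64
Denton - Larch - Willow - Ivy - Dale - Spruce - Denton: 8+10+14+15+18+14 = 79
Denton - Larch - Willow - Spruce - Ivy - Dale - Denton: 8+10+16+3+15+11 = 63
Denton - Larch - Willow - Spruce - Dale - Ivy - Denton: 8+10+16+18+15+12 = 79
Denton - Larch - Willow - Dale - Ivy - Spruce - Denton: 8+10+12+15+3+14 = 62
Denton - Larch - Willow - Dale - Spruce - Ivy - Denton: 8+10+12+18+3+12 = 63
Denton - Larch - Spruce - Ivy - Willow - Dale - Denton: 8+12+3+14+12+11 = 60
Denton - Larch - Spruce - Ivy - Dale - Willow - Denton: 8+12+3+15+12+2 = 52
… (46 more)
Denton - Willow - Dale - Larch - Ivy - Spruce - Denton: 2+12+6+9+3+14 = 46  ← best
The minimum is 46.
One optimal route: Denton → Willow → Dale → Larch → Ivy → Spruce → Denton (or its reverse).

Minimum total distance: 46 min.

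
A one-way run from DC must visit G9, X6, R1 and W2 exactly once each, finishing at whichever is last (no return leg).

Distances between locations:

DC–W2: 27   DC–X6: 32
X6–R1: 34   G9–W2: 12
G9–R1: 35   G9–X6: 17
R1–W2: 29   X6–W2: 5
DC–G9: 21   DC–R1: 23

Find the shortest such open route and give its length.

Minimum one-way distance = 72.

There are 4! = 24 possible orderings.
DC - G9 - X6 - R1 - W2: 21+17+34+29 = 101
DC - G9 - X6 - W2 - R1: 21+17+5+29 = 72
DC - G9 - R1 - X6 - W2: 21+35+34+5 = 95
DC - G9 - R1 - W2 - X6: 21+35+29+5 = 90
DC - G9 - W2 - X6 - R1: 21+12+5+34 = 72
DC - G9 - W2 - R1 - X6: 21+12+29+34 = 96
DC - X6 - G9 - R1 - W2: 32+17+35+29 = 113
DC - X6 - G9 - W2 - R1: 32+17+12+29 = 90
DC - X6 - R1 - G9 - W2: 32+34+35+12 = 113
DC - X6 - R1 - W2 - G9: 32+34+29+12 = 107
DC - X6 - W2 - G9 - R1: 32+5+12+35 = 84
DC - X6 - W2 - R1 - G9: 32+5+29+35 = 101
DC - R1 - G9 - X6 - W2: 23+35+17+5 = 80
DC - R1 - G9 - W2 - X6: 23+35+12+5 = 75
… (10 more)
The minimum is 72.
One shortest path: DC → G9 → X6 → W2 → R1.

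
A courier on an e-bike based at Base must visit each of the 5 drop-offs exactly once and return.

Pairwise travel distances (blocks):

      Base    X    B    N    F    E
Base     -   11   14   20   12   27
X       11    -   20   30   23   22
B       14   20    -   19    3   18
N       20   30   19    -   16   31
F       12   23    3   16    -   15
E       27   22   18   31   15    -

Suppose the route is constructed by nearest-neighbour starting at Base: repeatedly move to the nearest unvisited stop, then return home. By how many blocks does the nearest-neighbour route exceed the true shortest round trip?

Base: X=11, F=12, B=14, N=20, E=27 ⇒ X
X: B=20, E=22, F=23, N=30 ⇒ B
B: F=3, E=18, N=19 ⇒ F
F: E=15, N=16 ⇒ E
E: N=31 ⇒ N
NN route Base → X → B → F → E → N → Base costs 100.
Optimal: Base → X → E → B → F → N → Base costs 90 (by enumerating all 60 distinct tours).
Excess = 100 − 90 = 10.

Excess over optimum: 10 blocks.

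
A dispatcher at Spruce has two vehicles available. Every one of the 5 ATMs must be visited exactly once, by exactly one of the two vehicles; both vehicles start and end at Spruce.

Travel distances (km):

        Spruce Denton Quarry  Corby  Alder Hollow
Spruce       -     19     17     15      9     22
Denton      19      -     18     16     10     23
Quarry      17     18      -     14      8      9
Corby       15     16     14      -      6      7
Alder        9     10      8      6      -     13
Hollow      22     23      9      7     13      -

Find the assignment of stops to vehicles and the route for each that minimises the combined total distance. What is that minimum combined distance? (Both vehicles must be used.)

86 km — the smallest possible combined total.

There are 2^4 − 1 = 15 ways to divide the 5 stops into two non-empty groups. For each, the best each vehicle can do is its own shortest tour through its group:
  {Denton} + {Quarry, Corby, Alder, Hollow}: 38 + 48 = 86
  {Quarry} + {Denton, Corby, Alder, Hollow}: 34 + 64 = 98
  {Denton, Quarry} + {Corby, Alder, Hollow}: 54 + 44 = 98
  {Corby} + {Denton, Quarry, Alder, Hollow}: 30 + 68 = 98
  {Denton, Corby} + {Quarry, Alder, Hollow}: 50 + 48 = 98
  {Quarry, Corby} + {Denton, Alder, Hollow}: 46 + 64 = 110
  … (15 splits in total)
Best: vehicle 1 Spruce → Denton → Spruce = 38; vehicle 2 Spruce → Quarry → Hollow → Corby → Alder → Spruce = 48; combined 86.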